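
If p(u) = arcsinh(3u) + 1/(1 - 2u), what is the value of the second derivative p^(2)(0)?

Expand each term separately and add.
From the series, [u^2] p = 4; multiply by 2! = 2 to get 8.

8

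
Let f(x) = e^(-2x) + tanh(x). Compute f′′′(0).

Combine the two series term by term.
From the series, [x^3] f = -5/3; multiply by 3! = 6 to get -10.

-10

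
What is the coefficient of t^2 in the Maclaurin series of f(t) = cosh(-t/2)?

1/8

Compute the successive derivatives at the expansion point and divide by k!.
f(0) = 1
f′(0) = 0
f′′(0) = 1/4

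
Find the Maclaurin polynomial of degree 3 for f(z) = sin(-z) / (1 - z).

Multiply the numerator's expansion by the denominator's geometric series.
[z^0] = 0;  [z^1] = -1;  [z^2] = -1;  [z^3] = -5/6.

-5*z^3/6 - z^2 - z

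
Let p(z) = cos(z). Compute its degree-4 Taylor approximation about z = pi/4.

sqrt(2)*(z - pi/4)^4/48 + sqrt(2)*(z - pi/4)^3/12 - sqrt(2)*(z - pi/4)^2/4 - sqrt(2)*(z - pi/4)/2 + sqrt(2)/2

p(pi/4) = sqrt(2)/2
p′(pi/4) = -sqrt(2)/2
p′′(pi/4) = -sqrt(2)/2
p′′′(pi/4) = sqrt(2)/2
p^(4)(pi/4) = sqrt(2)/2
The Taylor polynomial is Σ p^(k)(pi/4)/k! · (z - pi/4)^k.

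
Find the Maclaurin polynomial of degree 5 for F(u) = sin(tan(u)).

-u^5/40 + u^3/6 + u

Let u equal the inner series; expand the outer function in u and truncate.
[u^0] = 0;  [u^1] = 1;  [u^2] = 0;  [u^3] = 1/6;  [u^4] = 0;  [u^5] = -1/40.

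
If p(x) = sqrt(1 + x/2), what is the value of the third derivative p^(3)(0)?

Compute the successive derivatives at the expansion point and divide by k!.
From the series, [x^3] p = 1/128; multiply by 3! = 6 to get 3/64.

3/64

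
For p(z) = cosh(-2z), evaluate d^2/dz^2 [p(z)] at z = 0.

From the series, [z^2] p = 2; multiply by 2! = 2 to get 4.

4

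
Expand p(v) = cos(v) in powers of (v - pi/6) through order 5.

-(v - pi/6)^5/240 + sqrt(3)*(v - pi/6)^4/48 + (v - pi/6)^3/12 - sqrt(3)*(v - pi/6)^2/4 - (v - pi/6)/2 + sqrt(3)/2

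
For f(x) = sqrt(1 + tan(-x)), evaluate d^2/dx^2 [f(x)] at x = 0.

Substitute the inner expansion into the outer series and collect powers.
From the series, [x^2] f = -1/8; multiply by 2! = 2 to get -1/4.

-1/4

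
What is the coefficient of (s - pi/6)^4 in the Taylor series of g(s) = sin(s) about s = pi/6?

1/48

g(pi/6) = 1/2
g′(pi/6) = sqrt(3)/2
g′′(pi/6) = -1/2
g′′′(pi/6) = -sqrt(3)/2
g^(4)(pi/6) = 1/2
Then c_k = g^(k)(pi/6)/k! gives each Taylor coefficient.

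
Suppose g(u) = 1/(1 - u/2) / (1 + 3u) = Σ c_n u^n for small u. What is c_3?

Expand each factor separately, then convolve coefficients.
g(0) = 1
g′(0) = -5/2
g′′(0) = 31/2
g′′′(0) = -555/4
Dividing each by k! gives the coefficients c_0, ..., c_3.

-185/8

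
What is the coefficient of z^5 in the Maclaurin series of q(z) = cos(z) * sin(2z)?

61/60

Write out both Maclaurin series and multiply, keeping only the needed powers.
q(0) = 0
q′(0) = 2
q′′(0) = 0
q′′′(0) = -14
q^(4)(0) = 0
q^(5)(0) = 122
The Taylor polynomial is Σ q^(k)(0)/k! · z^k.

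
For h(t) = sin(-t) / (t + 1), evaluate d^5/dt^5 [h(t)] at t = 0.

-101

Use 1/(1 - r) = Σ r^k on the denominator, then take the Cauchy product.
From the series, [t^5] h = -101/120; multiply by 5! = 120 to get -101.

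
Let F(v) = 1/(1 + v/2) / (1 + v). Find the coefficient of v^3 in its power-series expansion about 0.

Take the Cauchy product of the two expansions.
F(0) = 1
F′(0) = -3/2
F′′(0) = 7/2
F′′′(0) = -45/4
So c_3 = F′′′(0)/3! = -15/8.

-15/8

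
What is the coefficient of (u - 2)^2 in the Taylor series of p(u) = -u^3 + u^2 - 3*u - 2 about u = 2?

-5

p(2) = -12
p′(2) = -11
p′′(2) = -10
Then c_k = p^(k)(2)/k! gives each Taylor coefficient.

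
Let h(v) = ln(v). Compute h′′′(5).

2/125

From the series, [(v - 5)^3] h = 1/375; multiply by 3! = 6 to get 2/125.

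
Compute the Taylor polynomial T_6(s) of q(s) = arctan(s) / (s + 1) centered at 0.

Use 1/(1 - r) = Σ r^k on the denominator, then take the Cauchy product.
q(0) = 0
q′(0) = 1
q′′(0) = -2
q′′′(0) = 4
q^(4)(0) = -16
q^(5)(0) = 104
q^(6)(0) = -624

-13*s^6/15 + 13*s^5/15 - 2*s^4/3 + 2*s^3/3 - s^2 + s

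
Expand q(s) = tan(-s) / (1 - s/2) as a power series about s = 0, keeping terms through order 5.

Take the Cauchy product of the two expansions.
q(0) = 0
q′(0) = -1
q′′(0) = -1
q′′′(0) = -7/2
q^(4)(0) = -7
q^(5)(0) = -67/2

-67*s^5/240 - 7*s^4/24 - 7*s^3/12 - s^2/2 - s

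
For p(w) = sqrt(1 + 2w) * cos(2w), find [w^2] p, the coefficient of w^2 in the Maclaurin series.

Take the Cauchy product of the two expansions.
p(0) = 1
p′(0) = 1
p′′(0) = -5
Dividing each by k! gives the coefficients c_0, ..., c_2.

-5/2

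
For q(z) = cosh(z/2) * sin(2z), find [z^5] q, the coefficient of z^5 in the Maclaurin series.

101/960

Write out both Maclaurin series and multiply, keeping only the needed powers.
q(0) = 0
q′(0) = 2
q′′(0) = 0
q′′′(0) = -13/2
q^(4)(0) = 0
q^(5)(0) = 101/8
So c_5 = q^(5)(0)/5! = 101/960.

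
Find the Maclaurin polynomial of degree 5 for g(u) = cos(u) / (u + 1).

-13*u^5/24 + 13*u^4/24 - u^3/2 + u^2/2 - u + 1

Use 1/(1 - r) = Σ r^k on the denominator, then take the Cauchy product.
g(0) = 1
g′(0) = -1
g′′(0) = 1
g′′′(0) = -3
g^(4)(0) = 13
g^(5)(0) = -65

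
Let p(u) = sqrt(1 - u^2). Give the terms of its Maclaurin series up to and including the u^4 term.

-u^4/8 - u^2/2 + 1

p(0) = 1
p′(0) = 0
p′′(0) = -1
p′′′(0) = 0
p^(4)(0) = -3
Dividing each by k! gives the coefficients c_0, ..., c_4.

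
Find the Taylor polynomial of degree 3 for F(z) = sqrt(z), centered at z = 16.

F(16) = 4
F′(16) = 1/8
F′′(16) = -1/256
F′′′(16) = 3/8192
The Taylor polynomial is Σ F^(k)(16)/k! · (z - 16)^k.

(z - 16)^3/16384 - (z - 16)^2/512 + (z - 16)/8 + 4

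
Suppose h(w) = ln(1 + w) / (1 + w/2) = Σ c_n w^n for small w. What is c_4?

-2/3

Multiply the two series term by term and collect like powers.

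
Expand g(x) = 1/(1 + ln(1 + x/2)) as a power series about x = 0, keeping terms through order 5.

Plug the Maclaurin series of the inner function into that of the outer and collect terms.

-347*x^5/1920 + 11*x^4/48 - 7*x^3/24 + 3*x^2/8 - x/2 + 1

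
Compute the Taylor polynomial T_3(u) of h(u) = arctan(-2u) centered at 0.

8*u^3/3 - 2*u

h(0) = 0
h′(0) = -2
h′′(0) = 0
h′′′(0) = 16
Then c_k = h^(k)(0)/k! gives each Taylor coefficient.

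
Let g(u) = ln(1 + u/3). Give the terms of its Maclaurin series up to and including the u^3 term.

[u^0] = 0;  [u^1] = 1/3;  [u^2] = -1/18;  [u^3] = 1/81.

u^3/81 - u^2/18 + u/3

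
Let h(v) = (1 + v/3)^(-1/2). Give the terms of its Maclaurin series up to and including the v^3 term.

-5*v^3/432 + v^2/24 - v/6 + 1

[v^0] = 1;  [v^1] = -1/6;  [v^2] = 1/24;  [v^3] = -5/432.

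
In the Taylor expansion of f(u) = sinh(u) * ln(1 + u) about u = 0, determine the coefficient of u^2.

1

Take the Cauchy product of the two expansions.
f(0) = 0
f′(0) = 0
f′′(0) = 2
So c_2 = f′′(0)/2! = 1.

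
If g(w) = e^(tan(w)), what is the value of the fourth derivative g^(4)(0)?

Substitute the inner expansion into the outer series and collect powers.
The coefficient of w^4 in the expansion is 3/8, so g^(4)(0) = 4! * (3/8) = 9.

9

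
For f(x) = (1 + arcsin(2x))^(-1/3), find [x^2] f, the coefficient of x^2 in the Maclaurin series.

Substitute the inner expansion into the outer series and collect powers.

8/9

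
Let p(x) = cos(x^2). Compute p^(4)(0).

Compute the successive derivatives at the expansion point and divide by k!.
From the series, [x^4] p = -1/2; multiply by 4! = 24 to get -12.

-12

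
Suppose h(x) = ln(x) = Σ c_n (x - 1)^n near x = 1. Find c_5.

1/5

Differentiate repeatedly and evaluate at the center.
h(1) = 0
h′(1) = 1
h′′(1) = -1
h′′′(1) = 2
h^(4)(1) = -6
h^(5)(1) = 24
The Taylor polynomial is Σ h^(k)(1)/k! · (x - 1)^k.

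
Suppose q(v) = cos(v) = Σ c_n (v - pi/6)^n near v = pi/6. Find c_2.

-sqrt(3)/4

q(pi/6) = sqrt(3)/2
q′(pi/6) = -1/2
q′′(pi/6) = -sqrt(3)/2
So c_2 = q′′(pi/6)/2! = -sqrt(3)/4.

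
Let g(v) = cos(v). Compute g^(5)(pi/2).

The coefficient of (v - pi/2)^5 in the expansion is -1/120, so g^(5)(pi/2) = 5! * (-1/120) = -1.

-1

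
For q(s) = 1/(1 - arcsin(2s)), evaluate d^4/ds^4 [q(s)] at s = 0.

512

Substitute the inner expansion into the outer series and collect powers.
From the series, [s^4] q = 64/3; multiply by 4! = 24 to get 512.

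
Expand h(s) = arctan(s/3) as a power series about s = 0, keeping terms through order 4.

h(0) = 0
h′(0) = 1/3
h′′(0) = 0
h′′′(0) = -2/27
h^(4)(0) = 0
Dividing each by k! gives the coefficients c_0, ..., c_4.

-s^3/81 + s/3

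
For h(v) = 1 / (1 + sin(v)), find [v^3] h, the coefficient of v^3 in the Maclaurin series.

Use the geometric series for the reciprocal, then substitute.
h(0) = 1
h′(0) = -1
h′′(0) = 2
h′′′(0) = -5
So c_3 = h′′′(0)/3! = -5/6.

-5/6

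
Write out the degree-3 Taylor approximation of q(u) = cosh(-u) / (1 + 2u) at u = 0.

-9*u^3 + 9*u^2/2 - 2*u + 1

Multiply the two series term by term and collect like powers.
[u^0] = 1;  [u^1] = -2;  [u^2] = 9/2;  [u^3] = -9.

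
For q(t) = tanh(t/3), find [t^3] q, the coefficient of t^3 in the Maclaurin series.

-1/81

q(0) = 0
q′(0) = 1/3
q′′(0) = 0
q′′′(0) = -2/27
The Taylor polynomial is Σ q^(k)(0)/k! · t^k.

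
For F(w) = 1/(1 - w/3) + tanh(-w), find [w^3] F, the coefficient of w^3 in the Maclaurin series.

10/27

Expand each term separately and add.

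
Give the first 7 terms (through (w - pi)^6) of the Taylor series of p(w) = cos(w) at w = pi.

(w - pi)^6/720 - (w - pi)^4/24 + (w - pi)^2/2 - 1

Differentiate repeatedly and evaluate at the center.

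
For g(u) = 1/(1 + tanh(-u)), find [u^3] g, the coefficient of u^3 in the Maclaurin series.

2/3

Compose series: expand the inner function first, then feed it into the outer expansion.
g(0) = 1
g′(0) = 1
g′′(0) = 2
g′′′(0) = 4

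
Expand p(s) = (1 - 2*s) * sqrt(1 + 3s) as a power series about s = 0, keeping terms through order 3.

Shift and add copies of the series according to the polynomial's terms.
[s^0] = 1;  [s^1] = -1/2;  [s^2] = -33/8;  [s^3] = 63/16.

63*s^3/16 - 33*s^2/8 - s/2 + 1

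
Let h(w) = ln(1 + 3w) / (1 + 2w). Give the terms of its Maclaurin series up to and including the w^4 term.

-321*w^4/4 + 30*w^3 - 21*w^2/2 + 3*w

Write out both Maclaurin series and multiply, keeping only the needed powers.
h(0) = 0
h′(0) = 3
h′′(0) = -21
h′′′(0) = 180
h^(4)(0) = -1926
Dividing each by k! gives the coefficients c_0, ..., c_4.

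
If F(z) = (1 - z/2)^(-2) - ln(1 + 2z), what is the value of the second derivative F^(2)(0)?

Expand each term separately and add.
From the series, [z^2] F = 11/4; multiply by 2! = 2 to get 11/2.

11/2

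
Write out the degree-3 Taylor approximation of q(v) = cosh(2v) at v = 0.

[v^0] = 1;  [v^1] = 0;  [v^2] = 2;  [v^3] = 0.

2*v^2 + 1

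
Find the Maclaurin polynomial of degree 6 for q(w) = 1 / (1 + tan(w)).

Use the geometric series for the reciprocal, then substitute.
[w^0] = 1;  [w^1] = -1;  [w^2] = 1;  [w^3] = -4/3;  [w^4] = 5/3;  [w^5] = -32/15;  [w^6] = 122/45.

122*w^6/45 - 32*w^5/15 + 5*w^4/3 - 4*w^3/3 + w^2 - w + 1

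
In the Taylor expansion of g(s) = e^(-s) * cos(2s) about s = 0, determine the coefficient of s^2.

-3/2

Expand each factor separately, then convolve coefficients.
[s^0] = 1;  [s^1] = -1;  [s^2] = -3/2.
So c_2 = g′′(0)/2! = -3/2.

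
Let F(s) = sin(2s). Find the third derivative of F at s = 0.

From the series, [s^3] F = -4/3; multiply by 3! = 6 to get -8.

-8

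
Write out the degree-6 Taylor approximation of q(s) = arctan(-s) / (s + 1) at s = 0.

Use 1/(1 - r) = Σ r^k on the denominator, then take the Cauchy product.
q(0) = 0
q′(0) = -1
q′′(0) = 2
q′′′(0) = -4
q^(4)(0) = 16
q^(5)(0) = -104
q^(6)(0) = 624
Then c_k = q^(k)(0)/k! gives each Taylor coefficient.

13*s^6/15 - 13*s^5/15 + 2*s^4/3 - 2*s^3/3 + s^2 - s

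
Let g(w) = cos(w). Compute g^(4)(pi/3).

1/2

The coefficient of (w - pi/3)^4 in the expansion is 1/48, so g^(4)(pi/3) = 4! * (1/48) = 1/2.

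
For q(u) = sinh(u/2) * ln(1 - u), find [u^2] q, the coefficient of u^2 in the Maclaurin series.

Multiply the two series term by term and collect like powers.
q(0) = 0
q′(0) = 0
q′′(0) = -1

-1/2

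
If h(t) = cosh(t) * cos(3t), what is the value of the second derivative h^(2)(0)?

Multiply the two series term by term and collect like powers.
The coefficient of t^2 in the expansion is -4, so h′′(0) = 2! * (-4) = -8.

-8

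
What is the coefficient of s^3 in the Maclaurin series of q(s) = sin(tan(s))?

Substitute the inner expansion into the outer series and collect powers.
[s^0] = 0;  [s^1] = 1;  [s^2] = 0;  [s^3] = 1/6.

1/6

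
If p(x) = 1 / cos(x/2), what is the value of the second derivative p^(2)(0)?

Divide the numerator series by the denominator series (power-series long division).
The coefficient of x^2 in the expansion is 1/8, so p′′(0) = 2! * (1/8) = 1/4.

1/4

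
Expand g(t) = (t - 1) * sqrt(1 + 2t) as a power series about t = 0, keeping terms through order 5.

Distribute the polynomial across the series and collect like powers.

-3*t^5/2 + 9*t^4/8 - t^3 + 3*t^2/2 - 1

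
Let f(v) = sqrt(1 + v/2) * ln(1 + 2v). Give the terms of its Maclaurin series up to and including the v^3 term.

Multiply the two series term by term and collect like powers.

101*v^3/48 - 3*v^2/2 + 2*v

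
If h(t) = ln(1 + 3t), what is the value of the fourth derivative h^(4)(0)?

From the series, [t^4] h = -81/4; multiply by 4! = 24 to get -486.

-486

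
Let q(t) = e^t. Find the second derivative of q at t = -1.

e^(-1)

The coefficient of (t + 1)^2 in the expansion is e^(-1)/2, so q′′(-1) = 2! * (e^(-1)/2) = e^(-1).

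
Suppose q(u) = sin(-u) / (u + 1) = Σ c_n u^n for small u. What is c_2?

Use 1/(1 - r) = Σ r^k on the denominator, then take the Cauchy product.

1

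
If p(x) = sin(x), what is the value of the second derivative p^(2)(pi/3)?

The coefficient of (x - pi/3)^2 in the expansion is -sqrt(3)/4, so p′′(pi/3) = 2! * (-sqrt(3)/4) = -sqrt(3)/2.

-sqrt(3)/2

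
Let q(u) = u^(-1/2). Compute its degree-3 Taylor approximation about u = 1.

-5*(u - 1)^3/16 + 3*(u - 1)^2/8 - (u - 1)/2 + 1

Differentiate repeatedly and evaluate at the center.
q(1) = 1
q′(1) = -1/2
q′′(1) = 3/4
q′′′(1) = -15/8
Dividing each by k! gives the coefficients c_0, ..., c_3.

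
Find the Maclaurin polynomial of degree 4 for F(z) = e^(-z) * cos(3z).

Take the Cauchy product of the two expansions.
F(0) = 1
F′(0) = -1
F′′(0) = -8
F′′′(0) = 26
F^(4)(0) = 28

7*z^4/6 + 13*z^3/3 - 4*z^2 - z + 1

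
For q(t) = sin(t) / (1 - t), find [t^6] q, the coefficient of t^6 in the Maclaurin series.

Expand 1/(denominator) as a geometric series and multiply by the numerator's series.
q(0) = 0
q′(0) = 1
q′′(0) = 2
q′′′(0) = 5
q^(4)(0) = 20
q^(5)(0) = 101
q^(6)(0) = 606
Dividing each by k! gives the coefficients c_0, ..., c_6.

101/120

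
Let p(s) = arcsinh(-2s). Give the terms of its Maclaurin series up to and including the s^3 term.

Differentiate repeatedly and evaluate at the center.
[s^0] = 0;  [s^1] = -2;  [s^2] = 0;  [s^3] = 4/3.

4*s^3/3 - 2*s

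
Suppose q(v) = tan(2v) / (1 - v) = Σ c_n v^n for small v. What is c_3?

Write out both Maclaurin series and multiply, keeping only the needed powers.
q(0) = 0
q′(0) = 2
q′′(0) = 4
q′′′(0) = 28
So c_3 = q′′′(0)/3! = 14/3.

14/3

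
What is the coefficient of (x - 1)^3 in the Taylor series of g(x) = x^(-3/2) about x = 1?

c_3 = g′′′(1)/3! = -35/16.

-35/16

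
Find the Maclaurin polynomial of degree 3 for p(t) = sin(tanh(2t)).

-4*t^3 + 2*t

Plug the Maclaurin series of the inner function into that of the outer and collect terms.
p(0) = 0
p′(0) = 2
p′′(0) = 0
p′′′(0) = -24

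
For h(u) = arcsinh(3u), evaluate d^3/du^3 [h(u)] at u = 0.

-27

Differentiate repeatedly and evaluate at the center.
The coefficient of u^3 in the expansion is -9/2, so h′′′(0) = 3! * (-9/2) = -27.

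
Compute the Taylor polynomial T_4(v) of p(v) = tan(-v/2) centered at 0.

-v^3/24 - v/2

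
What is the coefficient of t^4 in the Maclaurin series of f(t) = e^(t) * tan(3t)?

Expand each factor separately, then convolve coefficients.
[t^0] = 0;  [t^1] = 3;  [t^2] = 3;  [t^3] = 21/2;  [t^4] = 19/2.

19/2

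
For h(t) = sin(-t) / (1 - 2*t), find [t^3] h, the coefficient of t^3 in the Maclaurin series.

Expand 1/(denominator) as a geometric series and multiply by the numerator's series.
h(0) = 0
h′(0) = -1
h′′(0) = -4
h′′′(0) = -23
Then c_k = h^(k)(0)/k! gives each Taylor coefficient.

-23/6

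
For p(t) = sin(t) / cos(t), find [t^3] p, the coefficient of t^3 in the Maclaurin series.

Divide the numerator series by the denominator series (power-series long division).
So c_3 = p′′′(0)/3! = 1/3.

1/3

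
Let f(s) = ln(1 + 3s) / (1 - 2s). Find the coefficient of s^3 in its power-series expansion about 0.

Expand each factor separately, then convolve coefficients.
[s^0] = 0;  [s^1] = 3;  [s^2] = 3/2;  [s^3] = 12.
So c_3 = f′′′(0)/3! = 12.

12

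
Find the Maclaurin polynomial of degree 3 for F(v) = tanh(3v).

F(0) = 0
F′(0) = 3
F′′(0) = 0
F′′′(0) = -54
The Taylor polynomial is Σ F^(k)(0)/k! · v^k.

-9*v^3 + 3*v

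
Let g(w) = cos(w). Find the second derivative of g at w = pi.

The coefficient of (w - pi)^2 in the expansion is 1/2, so g′′(pi) = 2! * (1/2) = 1.

1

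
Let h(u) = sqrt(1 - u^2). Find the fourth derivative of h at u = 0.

-3

From the series, [u^4] h = -1/8; multiply by 4! = 24 to get -3.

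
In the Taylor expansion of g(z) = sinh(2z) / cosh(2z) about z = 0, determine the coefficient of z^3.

Invert the denominator's series and multiply.
g(0) = 0
g′(0) = 2
g′′(0) = 0
g′′′(0) = -16

-8/3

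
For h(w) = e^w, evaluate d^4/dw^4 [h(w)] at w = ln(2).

2

Use the known series and substitute for the argument.
The coefficient of (w - ln(2))^4 in the expansion is 1/12, so h^(4)(ln(2)) = 4! * (1/12) = 2.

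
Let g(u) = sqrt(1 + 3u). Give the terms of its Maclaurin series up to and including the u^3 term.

g(0) = 1
g′(0) = 3/2
g′′(0) = -9/4
g′′′(0) = 81/8

27*u^3/16 - 9*u^2/8 + 3*u/2 + 1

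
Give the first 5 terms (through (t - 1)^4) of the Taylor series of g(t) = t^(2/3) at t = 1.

Compute the successive derivatives at the expansion point and divide by k!.
g(1) = 1
g′(1) = 2/3
g′′(1) = -2/9
g′′′(1) = 8/27
g^(4)(1) = -56/81

-7*(t - 1)^4/243 + 4*(t - 1)^3/81 - (t - 1)^2/9 + 2*(t - 1)/3 + 1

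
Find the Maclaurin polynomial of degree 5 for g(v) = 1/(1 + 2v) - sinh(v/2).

Expand each term separately and add.
g(0) = 1
g′(0) = -5/2
g′′(0) = 8
g′′′(0) = -385/8
g^(4)(0) = 384
g^(5)(0) = -122881/32

-122881*v^5/3840 + 16*v^4 - 385*v^3/48 + 4*v^2 - 5*v/2 + 1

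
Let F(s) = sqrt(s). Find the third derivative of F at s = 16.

3/8192

Use the known series and substitute for the argument.
The coefficient of (s - 16)^3 in the expansion is 1/16384, so F′′′(16) = 3! * (1/16384) = 3/8192.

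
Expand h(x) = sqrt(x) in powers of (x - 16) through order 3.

[(x - 16)^0] = 4;  [(x - 16)^1] = 1/8;  [(x - 16)^2] = -1/512;  [(x - 16)^3] = 1/16384.

(x - 16)^3/16384 - (x - 16)^2/512 + (x - 16)/8 + 4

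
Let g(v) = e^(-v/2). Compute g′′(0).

Differentiate repeatedly and evaluate at the center.
The coefficient of v^2 in the expansion is 1/8, so g′′(0) = 2! * (1/8) = 1/4.

1/4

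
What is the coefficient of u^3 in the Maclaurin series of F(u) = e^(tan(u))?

Plug the Maclaurin series of the inner function into that of the outer and collect terms.
So c_3 = F′′′(0)/3! = 1/2.

1/2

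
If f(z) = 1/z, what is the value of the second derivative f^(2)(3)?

2/27

The coefficient of (z - 3)^2 in the expansion is 1/27, so f′′(3) = 2! * (1/27) = 2/27.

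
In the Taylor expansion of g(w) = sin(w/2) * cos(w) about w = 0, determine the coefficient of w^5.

121/3840

Expand each factor separately, then convolve coefficients.
So c_5 = g^(5)(0)/5! = 121/3840.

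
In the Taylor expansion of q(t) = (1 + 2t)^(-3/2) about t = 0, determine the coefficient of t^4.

[t^0] = 1;  [t^1] = -3;  [t^2] = 15/2;  [t^3] = -35/2;  [t^4] = 315/8.

315/8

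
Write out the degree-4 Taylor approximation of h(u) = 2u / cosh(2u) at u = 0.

-4*u^3 + 2*u

Write the quotient as an unknown series and match coefficients against numerator = denominator · series.
h(0) = 0
h′(0) = 2
h′′(0) = 0
h′′′(0) = -24
h^(4)(0) = 0
The Taylor polynomial is Σ h^(k)(0)/k! · u^k.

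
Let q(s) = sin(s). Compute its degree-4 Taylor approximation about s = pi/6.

(s - pi/6)^4/48 - sqrt(3)*(s - pi/6)^3/12 - (s - pi/6)^2/4 + sqrt(3)*(s - pi/6)/2 + 1/2

q(pi/6) = 1/2
q′(pi/6) = sqrt(3)/2
q′′(pi/6) = -1/2
q′′′(pi/6) = -sqrt(3)/2
q^(4)(pi/6) = 1/2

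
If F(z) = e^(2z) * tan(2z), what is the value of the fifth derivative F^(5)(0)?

Take the Cauchy product of the two expansions.
From the series, [z^5] F = 164/15; multiply by 5! = 120 to get 1312.

1312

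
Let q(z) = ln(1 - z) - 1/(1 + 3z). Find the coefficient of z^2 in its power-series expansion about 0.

Add the two expansions coefficient-wise.
q(0) = -1
q′(0) = 2
q′′(0) = -19
So c_2 = q′′(0)/2! = -19/2.

-19/2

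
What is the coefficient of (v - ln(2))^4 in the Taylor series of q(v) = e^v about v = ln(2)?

[(v - ln(2))^0] = 2;  [(v - ln(2))^1] = 2;  [(v - ln(2))^2] = 1;  [(v - ln(2))^3] = 1/3;  [(v - ln(2))^4] = 1/12.
So c_4 = q^(4)(ln(2))/4! = 1/12.

1/12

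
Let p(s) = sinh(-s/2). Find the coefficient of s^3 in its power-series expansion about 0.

-1/48

Compute the successive derivatives at the expansion point and divide by k!.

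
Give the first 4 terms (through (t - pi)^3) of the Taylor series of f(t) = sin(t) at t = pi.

(t - pi)^3/6 - (t - pi)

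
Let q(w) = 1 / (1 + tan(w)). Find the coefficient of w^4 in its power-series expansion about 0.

5/3

Write 1/(1+u) = 1 - u + u^2 - u^3 + ... and substitute the series for u.
[w^0] = 1;  [w^1] = -1;  [w^2] = 1;  [w^3] = -4/3;  [w^4] = 5/3.
So c_4 = q^(4)(0)/4! = 5/3.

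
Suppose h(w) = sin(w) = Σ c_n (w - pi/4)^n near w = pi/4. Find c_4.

sqrt(2)/48

Use the known series and substitute for the argument.
h(pi/4) = sqrt(2)/2
h′(pi/4) = sqrt(2)/2
h′′(pi/4) = -sqrt(2)/2
h′′′(pi/4) = -sqrt(2)/2
h^(4)(pi/4) = sqrt(2)/2
So c_4 = h^(4)(pi/4)/4! = sqrt(2)/48.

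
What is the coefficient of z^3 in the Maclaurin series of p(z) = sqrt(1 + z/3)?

1/432

Differentiate repeatedly and evaluate at the center.
p(0) = 1
p′(0) = 1/6
p′′(0) = -1/36
p′′′(0) = 1/72
The Taylor polynomial is Σ p^(k)(0)/k! · z^k.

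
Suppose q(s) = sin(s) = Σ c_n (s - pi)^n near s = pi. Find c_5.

c_5 = q^(5)(pi)/5! = -1/120.

-1/120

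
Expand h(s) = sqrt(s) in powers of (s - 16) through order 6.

-21*(s - 16)^6/4294967296 + 7*(s - 16)^5/67108864 - 5*(s - 16)^4/2097152 + (s - 16)^3/16384 - (s - 16)^2/512 + (s - 16)/8 + 4

h(16) = 4
h′(16) = 1/8
h′′(16) = -1/256
h′′′(16) = 3/8192
h^(4)(16) = -15/262144
h^(5)(16) = 105/8388608
h^(6)(16) = -945/268435456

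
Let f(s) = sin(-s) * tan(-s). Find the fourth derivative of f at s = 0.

Write out both Maclaurin series and multiply, keeping only the needed powers.
The coefficient of s^4 in the expansion is 1/6, so f^(4)(0) = 4! * (1/6) = 4.

4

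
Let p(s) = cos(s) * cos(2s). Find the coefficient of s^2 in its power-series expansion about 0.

-5/2

Expand each factor separately, then convolve coefficients.
p(0) = 1
p′(0) = 0
p′′(0) = -5
So c_2 = p′′(0)/2! = -5/2.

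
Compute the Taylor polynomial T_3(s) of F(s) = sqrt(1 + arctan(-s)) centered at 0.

Compose series: expand the inner function first, then feed it into the outer expansion.
F(0) = 1
F′(0) = -1/2
F′′(0) = -1/4
F′′′(0) = 5/8
Then c_k = F^(k)(0)/k! gives each Taylor coefficient.

5*s^3/48 - s^2/8 - s/2 + 1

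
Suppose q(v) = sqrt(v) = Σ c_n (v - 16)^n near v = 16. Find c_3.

1/16384

Differentiate repeatedly and evaluate at the center.
q(16) = 4
q′(16) = 1/8
q′′(16) = -1/256
q′′′(16) = 3/8192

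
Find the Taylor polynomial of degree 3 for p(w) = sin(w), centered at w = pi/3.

-(w - pi/3)^3/12 - sqrt(3)*(w - pi/3)^2/4 + (w - pi/3)/2 + sqrt(3)/2

p(pi/3) = sqrt(3)/2
p′(pi/3) = 1/2
p′′(pi/3) = -sqrt(3)/2
p′′′(pi/3) = -1/2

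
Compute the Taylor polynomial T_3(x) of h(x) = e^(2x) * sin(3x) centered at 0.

Multiply the two series term by term and collect like powers.

3*x^3/2 + 6*x^2 + 3*x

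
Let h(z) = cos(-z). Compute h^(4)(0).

From the series, [z^4] h = 1/24; multiply by 4! = 24 to get 1.

1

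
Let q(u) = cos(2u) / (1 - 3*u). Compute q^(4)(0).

1528

Use 1/(1 - r) = Σ r^k on the denominator, then take the Cauchy product.
The coefficient of u^4 in the expansion is 191/3, so q^(4)(0) = 4! * (191/3) = 1528.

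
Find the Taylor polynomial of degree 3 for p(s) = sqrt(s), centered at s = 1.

[(s - 1)^0] = 1;  [(s - 1)^1] = 1/2;  [(s - 1)^2] = -1/8;  [(s - 1)^3] = 1/16.

(s - 1)^3/16 - (s - 1)^2/8 + (s - 1)/2 + 1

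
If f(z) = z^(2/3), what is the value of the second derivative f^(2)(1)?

-2/9

The coefficient of (z - 1)^2 in the expansion is -1/9, so f′′(1) = 2! * (-1/9) = -2/9.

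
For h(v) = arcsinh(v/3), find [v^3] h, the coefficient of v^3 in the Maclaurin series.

h(0) = 0
h′(0) = 1/3
h′′(0) = 0
h′′′(0) = -1/27
Then c_k = h^(k)(0)/k! gives each Taylor coefficient.

-1/162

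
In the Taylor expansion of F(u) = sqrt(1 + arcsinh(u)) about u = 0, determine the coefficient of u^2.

Plug the Maclaurin series of the inner function into that of the outer and collect terms.
So c_2 = F′′(0)/2! = -1/8.

-1/8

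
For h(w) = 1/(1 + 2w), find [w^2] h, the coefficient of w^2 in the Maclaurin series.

4

[w^0] = 1;  [w^1] = -2;  [w^2] = 4.
So c_2 = h′′(0)/2! = 4.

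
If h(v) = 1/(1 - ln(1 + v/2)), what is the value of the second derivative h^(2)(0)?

1/4

Plug the Maclaurin series of the inner function into that of the outer and collect terms.
The coefficient of v^2 in the expansion is 1/8, so h′′(0) = 2! * (1/8) = 1/4.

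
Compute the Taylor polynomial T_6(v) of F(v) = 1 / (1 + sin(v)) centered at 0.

Expand as Σ (-1)^k u^k with u equal to the inner function's series.
F(0) = 1
F′(0) = -1
F′′(0) = 2
F′′′(0) = -5
F^(4)(0) = 16
F^(5)(0) = -61
F^(6)(0) = 272
Then c_k = F^(k)(0)/k! gives each Taylor coefficient.

17*v^6/45 - 61*v^5/120 + 2*v^4/3 - 5*v^3/6 + v^2 - v + 1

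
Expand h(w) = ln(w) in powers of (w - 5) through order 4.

h(5) = ln(5)
h′(5) = 1/5
h′′(5) = -1/25
h′′′(5) = 2/125
h^(4)(5) = -6/625
Dividing each by k! gives the coefficients c_0, ..., c_4.

-(w - 5)^4/2500 + (w - 5)^3/375 - (w - 5)^2/50 + (w - 5)/5 + ln(5)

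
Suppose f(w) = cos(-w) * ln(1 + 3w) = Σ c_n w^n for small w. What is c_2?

-9/2

Take the Cauchy product of the two expansions.
So c_2 = f′′(0)/2! = -9/2.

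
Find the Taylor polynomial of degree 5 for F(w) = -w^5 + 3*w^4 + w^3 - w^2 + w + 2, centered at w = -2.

[(w + 2)^0] = 68;  [(w + 2)^1] = -159;  [(w + 2)^2] = 145;  [(w + 2)^3] = -63;  [(w + 2)^4] = 13;  [(w + 2)^5] = -1.

-(w + 2)^5 + 13*(w + 2)^4 - 63*(w + 2)^3 + 145*(w + 2)^2 - 159*(w + 2) + 68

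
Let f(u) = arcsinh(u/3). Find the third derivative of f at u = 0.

Compute the successive derivatives at the expansion point and divide by k!.
The coefficient of u^3 in the expansion is -1/162, so f′′′(0) = 3! * (-1/162) = -1/27.

-1/27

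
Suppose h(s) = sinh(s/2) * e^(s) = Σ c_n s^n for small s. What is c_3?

13/48

Write out both Maclaurin series and multiply, keeping only the needed powers.
[s^0] = 0;  [s^1] = 1/2;  [s^2] = 1/2;  [s^3] = 13/48.
So c_3 = h′′′(0)/3! = 13/48.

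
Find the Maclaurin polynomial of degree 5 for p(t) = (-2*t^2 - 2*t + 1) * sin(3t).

Multiply each power in the prefactor through the base expansion.
p(0) = 0
p′(0) = 3
p′′(0) = -12
p′′′(0) = -63
p^(4)(0) = 216
p^(5)(0) = 1323
The Taylor polynomial is Σ p^(k)(0)/k! · t^k.

441*t^5/40 + 9*t^4 - 21*t^3/2 - 6*t^2 + 3*t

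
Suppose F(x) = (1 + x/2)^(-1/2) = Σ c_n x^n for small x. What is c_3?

-5/128

F(0) = 1
F′(0) = -1/4
F′′(0) = 3/16
F′′′(0) = -15/64
So c_3 = F′′′(0)/3! = -5/128.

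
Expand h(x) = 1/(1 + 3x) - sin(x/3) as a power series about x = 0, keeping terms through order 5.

Expand each term separately and add.
h(0) = 1
h′(0) = -10/3
h′′(0) = 18
h′′′(0) = -4373/27
h^(4)(0) = 1944
h^(5)(0) = -7085881/243

-7085881*x^5/29160 + 81*x^4 - 4373*x^3/162 + 9*x^2 - 10*x/3 + 1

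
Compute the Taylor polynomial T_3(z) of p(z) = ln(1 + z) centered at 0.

z^3/3 - z^2/2 + z

p(0) = 0
p′(0) = 1
p′′(0) = -1
p′′′(0) = 2
Dividing each by k! gives the coefficients c_0, ..., c_3.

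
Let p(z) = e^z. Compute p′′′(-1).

The coefficient of (z + 1)^3 in the expansion is e^(-1)/6, so p′′′(-1) = 3! * (e^(-1)/6) = e^(-1).

e^(-1)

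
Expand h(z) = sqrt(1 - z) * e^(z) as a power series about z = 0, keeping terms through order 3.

Multiply the two series term by term and collect like powers.
[z^0] = 1;  [z^1] = 1/2;  [z^2] = -1/8;  [z^3] = -13/48.

-13*z^3/48 - z^2/8 + z/2 + 1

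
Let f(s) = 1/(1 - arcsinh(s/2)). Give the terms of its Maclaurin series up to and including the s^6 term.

23*s^6/2880 + 23*s^5/1280 + s^4/24 + 5*s^3/48 + s^2/4 + s/2 + 1

Compose series: expand the inner function first, then feed it into the outer expansion.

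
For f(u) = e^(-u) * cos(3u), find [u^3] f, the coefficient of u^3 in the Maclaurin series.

13/3

Multiply the two series term by term and collect like powers.
f(0) = 1
f′(0) = -1
f′′(0) = -8
f′′′(0) = 26
So c_3 = f′′′(0)/3! = 13/3.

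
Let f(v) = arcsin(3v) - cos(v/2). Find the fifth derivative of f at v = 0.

2187

Expand each term separately and add.
The coefficient of v^5 in the expansion is 729/40, so f^(5)(0) = 5! * (729/40) = 2187.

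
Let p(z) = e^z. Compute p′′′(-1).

The coefficient of (z + 1)^3 in the expansion is e^(-1)/6, so p′′′(-1) = 3! * (e^(-1)/6) = e^(-1).

e^(-1)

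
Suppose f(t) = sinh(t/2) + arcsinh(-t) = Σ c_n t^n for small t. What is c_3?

Combine the two series term by term.
f(0) = 0
f′(0) = -1/2
f′′(0) = 0
f′′′(0) = 9/8

3/16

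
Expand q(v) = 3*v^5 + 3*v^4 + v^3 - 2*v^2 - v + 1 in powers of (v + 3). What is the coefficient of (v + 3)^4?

q(-3) = -527
q′(-3) = 929
q′′(-3) = -1318
q′′′(-3) = 1410
q^(4)(-3) = -1008
So c_4 = q^(4)(-3)/4! = -42.

-42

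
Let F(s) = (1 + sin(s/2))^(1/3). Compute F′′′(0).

1/216

Plug the Maclaurin series of the inner function into that of the outer and collect terms.
The coefficient of s^3 in the expansion is 1/1296, so F′′′(0) = 3! * (1/1296) = 1/216.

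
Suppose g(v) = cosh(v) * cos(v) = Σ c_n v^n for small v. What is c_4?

-1/6

Write out both Maclaurin series and multiply, keeping only the needed powers.
g(0) = 1
g′(0) = 0
g′′(0) = 0
g′′′(0) = 0
g^(4)(0) = -4
Then c_k = g^(k)(0)/k! gives each Taylor coefficient.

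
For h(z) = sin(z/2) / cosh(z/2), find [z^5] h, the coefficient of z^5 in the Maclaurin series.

Invert the denominator's series and multiply.

3/320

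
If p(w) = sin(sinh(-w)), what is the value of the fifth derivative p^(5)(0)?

8

Plug the Maclaurin series of the inner function into that of the outer and collect terms.
The coefficient of w^5 in the expansion is 1/15, so p^(5)(0) = 5! * (1/15) = 8.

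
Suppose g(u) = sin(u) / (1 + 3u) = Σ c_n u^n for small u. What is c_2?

Write out both Maclaurin series and multiply, keeping only the needed powers.
[u^0] = 0;  [u^1] = 1;  [u^2] = -3.

-3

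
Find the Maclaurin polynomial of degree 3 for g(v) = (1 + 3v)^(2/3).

4*v^3/3 - v^2 + 2*v + 1

g(0) = 1
g′(0) = 2
g′′(0) = -2
g′′′(0) = 8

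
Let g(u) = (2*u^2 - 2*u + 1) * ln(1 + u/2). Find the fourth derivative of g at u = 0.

-67/8

Distribute the polynomial across the series and collect like powers.
The coefficient of u^4 in the expansion is -67/192, so g^(4)(0) = 4! * (-67/192) = -67/8.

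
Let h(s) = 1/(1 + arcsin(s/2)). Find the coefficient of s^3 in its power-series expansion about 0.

Plug the Maclaurin series of the inner function into that of the outer and collect terms.
h(0) = 1
h′(0) = -1/2
h′′(0) = 1/2
h′′′(0) = -7/8
So c_3 = h′′′(0)/3! = -7/48.

-7/48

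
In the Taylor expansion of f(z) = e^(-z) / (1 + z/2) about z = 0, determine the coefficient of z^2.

Multiply the two series term by term and collect like powers.
f(0) = 1
f′(0) = -3/2
f′′(0) = 5/2

5/4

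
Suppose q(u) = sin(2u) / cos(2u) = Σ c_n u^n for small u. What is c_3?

Divide the numerator series by the denominator series (power-series long division).
q(0) = 0
q′(0) = 2
q′′(0) = 0
q′′′(0) = 16
So c_3 = q′′′(0)/3! = 8/3.

8/3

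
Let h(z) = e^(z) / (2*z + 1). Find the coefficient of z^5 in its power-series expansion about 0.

-2329/120

Multiply the numerator's expansion by the denominator's geometric series.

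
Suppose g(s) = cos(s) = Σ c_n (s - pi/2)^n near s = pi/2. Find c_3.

1/6

g(pi/2) = 0
g′(pi/2) = -1
g′′(pi/2) = 0
g′′′(pi/2) = 1
So c_3 = g′′′(pi/2)/3! = 1/6.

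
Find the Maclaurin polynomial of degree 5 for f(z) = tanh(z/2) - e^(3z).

Combine the two series term by term.
f(0) = -1
f′(0) = -5/2
f′′(0) = -9
f′′′(0) = -109/4
f^(4)(0) = -81
f^(5)(0) = -485/2
Then c_k = f^(k)(0)/k! gives each Taylor coefficient.

-97*z^5/48 - 27*z^4/8 - 109*z^3/24 - 9*z^2/2 - 5*z/2 - 1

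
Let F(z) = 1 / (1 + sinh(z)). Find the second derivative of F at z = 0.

2

Write 1/(1+u) = 1 - u + u^2 - u^3 + ... and substitute the series for u.
From the series, [z^2] F = 1; multiply by 2! = 2 to get 2.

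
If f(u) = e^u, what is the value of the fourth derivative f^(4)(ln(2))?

Differentiate repeatedly and evaluate at the center.
From the series, [(u - ln(2))^4] f = 1/12; multiply by 4! = 24 to get 2.

2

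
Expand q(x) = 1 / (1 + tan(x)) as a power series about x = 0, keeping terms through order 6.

Use the geometric series for the reciprocal, then substitute.
[x^0] = 1;  [x^1] = -1;  [x^2] = 1;  [x^3] = -4/3;  [x^4] = 5/3;  [x^5] = -32/15;  [x^6] = 122/45.

122*x^6/45 - 32*x^5/15 + 5*x^4/3 - 4*x^3/3 + x^2 - x + 1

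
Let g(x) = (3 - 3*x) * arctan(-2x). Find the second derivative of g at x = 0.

12

Distribute the polynomial across the series and collect like powers.
From the series, [x^2] g = 6; multiply by 2! = 2 to get 12.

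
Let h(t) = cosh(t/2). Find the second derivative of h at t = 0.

1/4

From the series, [t^2] h = 1/8; multiply by 2! = 2 to get 1/4.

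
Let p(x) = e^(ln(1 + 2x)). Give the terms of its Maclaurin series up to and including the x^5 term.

Let u equal the inner series; expand the outer function in u and truncate.
p(0) = 1
p′(0) = 2
p′′(0) = 0
p′′′(0) = 0
p^(4)(0) = 0
p^(5)(0) = 0
Dividing each by k! gives the coefficients c_0, ..., c_5.

2*x + 1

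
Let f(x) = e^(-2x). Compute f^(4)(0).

Differentiate repeatedly and evaluate at the center.
From the series, [x^4] f = 2/3; multiply by 4! = 24 to get 16.

16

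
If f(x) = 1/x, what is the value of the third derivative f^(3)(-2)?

Differentiate repeatedly and evaluate at the center.
From the series, [(x + 2)^3] f = -1/16; multiply by 3! = 6 to get -3/8.

-3/8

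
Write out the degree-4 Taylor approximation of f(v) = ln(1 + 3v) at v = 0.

Apply the Taylor formula c_k = f^(k)(a)/k!.
[v^0] = 0;  [v^1] = 3;  [v^2] = -9/2;  [v^3] = 9;  [v^4] = -81/4.

-81*v^4/4 + 9*v^3 - 9*v^2/2 + 3*v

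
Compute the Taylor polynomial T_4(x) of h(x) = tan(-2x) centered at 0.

h(0) = 0
h′(0) = -2
h′′(0) = 0
h′′′(0) = -16
h^(4)(0) = 0
Dividing each by k! gives the coefficients c_0, ..., c_4.

-8*x^3/3 - 2*x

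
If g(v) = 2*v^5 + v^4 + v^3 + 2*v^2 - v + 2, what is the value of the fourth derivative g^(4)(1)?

From the series, [(v - 1)^4] g = 11; multiply by 4! = 24 to get 264.

264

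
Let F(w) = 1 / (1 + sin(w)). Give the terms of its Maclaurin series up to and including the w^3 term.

-5*w^3/6 + w^2 - w + 1

Write 1/(1+u) = 1 - u + u^2 - u^3 + ... and substitute the series for u.
F(0) = 1
F′(0) = -1
F′′(0) = 2
F′′′(0) = -5
The Taylor polynomial is Σ F^(k)(0)/k! · w^k.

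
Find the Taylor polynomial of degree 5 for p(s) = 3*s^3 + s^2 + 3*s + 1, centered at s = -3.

3*(s + 3)^3 - 26*(s + 3)^2 + 78*(s + 3) - 80

p(-3) = -80
p′(-3) = 78
p′′(-3) = -52
p′′′(-3) = 18
p^(4)(-3) = 0
p^(5)(-3) = 0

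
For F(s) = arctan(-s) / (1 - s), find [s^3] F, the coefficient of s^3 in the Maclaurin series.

Take the Cauchy product of the two expansions.
[s^0] = 0;  [s^1] = -1;  [s^2] = -1;  [s^3] = -2/3.

-2/3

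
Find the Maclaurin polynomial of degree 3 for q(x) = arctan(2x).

q(0) = 0
q′(0) = 2
q′′(0) = 0
q′′′(0) = -16

-8*x^3/3 + 2*x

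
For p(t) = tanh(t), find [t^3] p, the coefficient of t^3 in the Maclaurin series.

-1/3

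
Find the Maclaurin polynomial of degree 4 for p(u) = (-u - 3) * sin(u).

Distribute the polynomial across the series and collect like powers.

u^4/6 + u^3/2 - u^2 - 3*u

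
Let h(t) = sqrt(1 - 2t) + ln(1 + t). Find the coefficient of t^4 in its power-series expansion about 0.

-7/8

Add the two expansions coefficient-wise.
[t^0] = 1;  [t^1] = 0;  [t^2] = -1;  [t^3] = -1/6;  [t^4] = -7/8.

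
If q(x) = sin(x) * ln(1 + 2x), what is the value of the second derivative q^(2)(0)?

4

Multiply the two series term by term and collect like powers.
From the series, [x^2] q = 2; multiply by 2! = 2 to get 4.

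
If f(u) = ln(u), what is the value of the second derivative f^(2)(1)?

-1

Use the known series and substitute for the argument.
The coefficient of (u - 1)^2 in the expansion is -1/2, so f′′(1) = 2! * (-1/2) = -1.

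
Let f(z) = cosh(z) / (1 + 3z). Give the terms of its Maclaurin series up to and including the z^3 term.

-57*z^3/2 + 19*z^2/2 - 3*z + 1

Expand each factor separately, then convolve coefficients.
f(0) = 1
f′(0) = -3
f′′(0) = 19
f′′′(0) = -171
Dividing each by k! gives the coefficients c_0, ..., c_3.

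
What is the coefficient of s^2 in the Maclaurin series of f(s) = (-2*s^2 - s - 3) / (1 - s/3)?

Multiply each power in the prefactor through the base expansion.

-8/3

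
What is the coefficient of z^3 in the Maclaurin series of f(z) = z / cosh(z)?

-1/2

Write the quotient as an unknown series and match coefficients against numerator = denominator · series.
f(0) = 0
f′(0) = 1
f′′(0) = 0
f′′′(0) = -3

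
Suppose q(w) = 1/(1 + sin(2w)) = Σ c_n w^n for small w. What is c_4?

32/3

Substitute the inner expansion into the outer series and collect powers.
q(0) = 1
q′(0) = -2
q′′(0) = 8
q′′′(0) = -40
q^(4)(0) = 256
So c_4 = q^(4)(0)/4! = 32/3.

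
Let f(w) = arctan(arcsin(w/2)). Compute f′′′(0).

Let u equal the inner series; expand the outer function in u and truncate.
The coefficient of w^3 in the expansion is -1/48, so f′′′(0) = 3! * (-1/48) = -1/8.

-1/8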